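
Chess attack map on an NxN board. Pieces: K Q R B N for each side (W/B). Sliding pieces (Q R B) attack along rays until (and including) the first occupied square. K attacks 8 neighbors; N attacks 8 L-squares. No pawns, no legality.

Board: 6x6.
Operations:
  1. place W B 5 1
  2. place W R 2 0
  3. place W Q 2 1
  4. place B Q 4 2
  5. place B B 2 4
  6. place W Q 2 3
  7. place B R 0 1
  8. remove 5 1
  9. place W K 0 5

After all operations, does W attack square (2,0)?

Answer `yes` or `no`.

Answer: yes

Derivation:
Op 1: place WB@(5,1)
Op 2: place WR@(2,0)
Op 3: place WQ@(2,1)
Op 4: place BQ@(4,2)
Op 5: place BB@(2,4)
Op 6: place WQ@(2,3)
Op 7: place BR@(0,1)
Op 8: remove (5,1)
Op 9: place WK@(0,5)
Per-piece attacks for W:
  WK@(0,5): attacks (0,4) (1,5) (1,4)
  WR@(2,0): attacks (2,1) (3,0) (4,0) (5,0) (1,0) (0,0) [ray(0,1) blocked at (2,1)]
  WQ@(2,1): attacks (2,2) (2,3) (2,0) (3,1) (4,1) (5,1) (1,1) (0,1) (3,2) (4,3) (5,4) (3,0) (1,2) (0,3) (1,0) [ray(0,1) blocked at (2,3); ray(0,-1) blocked at (2,0); ray(-1,0) blocked at (0,1)]
  WQ@(2,3): attacks (2,4) (2,2) (2,1) (3,3) (4,3) (5,3) (1,3) (0,3) (3,4) (4,5) (3,2) (4,1) (5,0) (1,4) (0,5) (1,2) (0,1) [ray(0,1) blocked at (2,4); ray(0,-1) blocked at (2,1); ray(-1,1) blocked at (0,5); ray(-1,-1) blocked at (0,1)]
W attacks (2,0): yes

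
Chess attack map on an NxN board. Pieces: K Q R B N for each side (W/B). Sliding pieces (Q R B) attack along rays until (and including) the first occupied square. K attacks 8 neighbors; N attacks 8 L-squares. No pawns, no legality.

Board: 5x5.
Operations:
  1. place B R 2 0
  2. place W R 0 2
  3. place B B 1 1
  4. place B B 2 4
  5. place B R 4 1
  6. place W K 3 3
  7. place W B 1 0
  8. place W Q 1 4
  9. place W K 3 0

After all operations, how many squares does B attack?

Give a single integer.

Answer: 17

Derivation:
Op 1: place BR@(2,0)
Op 2: place WR@(0,2)
Op 3: place BB@(1,1)
Op 4: place BB@(2,4)
Op 5: place BR@(4,1)
Op 6: place WK@(3,3)
Op 7: place WB@(1,0)
Op 8: place WQ@(1,4)
Op 9: place WK@(3,0)
Per-piece attacks for B:
  BB@(1,1): attacks (2,2) (3,3) (2,0) (0,2) (0,0) [ray(1,1) blocked at (3,3); ray(1,-1) blocked at (2,0); ray(-1,1) blocked at (0,2)]
  BR@(2,0): attacks (2,1) (2,2) (2,3) (2,4) (3,0) (1,0) [ray(0,1) blocked at (2,4); ray(1,0) blocked at (3,0); ray(-1,0) blocked at (1,0)]
  BB@(2,4): attacks (3,3) (1,3) (0,2) [ray(1,-1) blocked at (3,3); ray(-1,-1) blocked at (0,2)]
  BR@(4,1): attacks (4,2) (4,3) (4,4) (4,0) (3,1) (2,1) (1,1) [ray(-1,0) blocked at (1,1)]
Union (17 distinct): (0,0) (0,2) (1,0) (1,1) (1,3) (2,0) (2,1) (2,2) (2,3) (2,4) (3,0) (3,1) (3,3) (4,0) (4,2) (4,3) (4,4)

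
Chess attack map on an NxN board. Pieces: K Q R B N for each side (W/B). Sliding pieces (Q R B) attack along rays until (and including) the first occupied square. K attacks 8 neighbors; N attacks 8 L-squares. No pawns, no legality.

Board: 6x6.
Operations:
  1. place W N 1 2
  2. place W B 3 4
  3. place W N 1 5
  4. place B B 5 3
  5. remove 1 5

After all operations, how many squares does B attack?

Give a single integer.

Answer: 5

Derivation:
Op 1: place WN@(1,2)
Op 2: place WB@(3,4)
Op 3: place WN@(1,5)
Op 4: place BB@(5,3)
Op 5: remove (1,5)
Per-piece attacks for B:
  BB@(5,3): attacks (4,4) (3,5) (4,2) (3,1) (2,0)
Union (5 distinct): (2,0) (3,1) (3,5) (4,2) (4,4)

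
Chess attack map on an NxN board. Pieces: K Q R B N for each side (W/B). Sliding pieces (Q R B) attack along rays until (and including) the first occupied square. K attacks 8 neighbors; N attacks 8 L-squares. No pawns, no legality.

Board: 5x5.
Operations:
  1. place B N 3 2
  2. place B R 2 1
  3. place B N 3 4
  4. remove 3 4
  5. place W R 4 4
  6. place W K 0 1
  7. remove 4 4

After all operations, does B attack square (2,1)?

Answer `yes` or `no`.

Op 1: place BN@(3,2)
Op 2: place BR@(2,1)
Op 3: place BN@(3,4)
Op 4: remove (3,4)
Op 5: place WR@(4,4)
Op 6: place WK@(0,1)
Op 7: remove (4,4)
Per-piece attacks for B:
  BR@(2,1): attacks (2,2) (2,3) (2,4) (2,0) (3,1) (4,1) (1,1) (0,1) [ray(-1,0) blocked at (0,1)]
  BN@(3,2): attacks (4,4) (2,4) (1,3) (4,0) (2,0) (1,1)
B attacks (2,1): no

Answer: no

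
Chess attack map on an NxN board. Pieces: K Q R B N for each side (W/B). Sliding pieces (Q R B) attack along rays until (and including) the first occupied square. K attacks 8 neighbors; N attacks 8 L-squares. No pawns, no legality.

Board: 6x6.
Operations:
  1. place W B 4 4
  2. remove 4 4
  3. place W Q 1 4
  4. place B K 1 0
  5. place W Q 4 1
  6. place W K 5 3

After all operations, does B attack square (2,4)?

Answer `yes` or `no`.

Op 1: place WB@(4,4)
Op 2: remove (4,4)
Op 3: place WQ@(1,4)
Op 4: place BK@(1,0)
Op 5: place WQ@(4,1)
Op 6: place WK@(5,3)
Per-piece attacks for B:
  BK@(1,0): attacks (1,1) (2,0) (0,0) (2,1) (0,1)
B attacks (2,4): no

Answer: no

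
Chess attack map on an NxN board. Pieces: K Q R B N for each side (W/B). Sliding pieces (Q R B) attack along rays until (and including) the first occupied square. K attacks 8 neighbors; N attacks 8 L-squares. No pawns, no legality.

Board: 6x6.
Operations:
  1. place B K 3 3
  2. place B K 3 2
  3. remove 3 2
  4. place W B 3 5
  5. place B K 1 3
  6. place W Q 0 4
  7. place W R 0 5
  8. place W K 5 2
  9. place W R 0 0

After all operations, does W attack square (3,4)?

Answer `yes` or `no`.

Op 1: place BK@(3,3)
Op 2: place BK@(3,2)
Op 3: remove (3,2)
Op 4: place WB@(3,5)
Op 5: place BK@(1,3)
Op 6: place WQ@(0,4)
Op 7: place WR@(0,5)
Op 8: place WK@(5,2)
Op 9: place WR@(0,0)
Per-piece attacks for W:
  WR@(0,0): attacks (0,1) (0,2) (0,3) (0,4) (1,0) (2,0) (3,0) (4,0) (5,0) [ray(0,1) blocked at (0,4)]
  WQ@(0,4): attacks (0,5) (0,3) (0,2) (0,1) (0,0) (1,4) (2,4) (3,4) (4,4) (5,4) (1,5) (1,3) [ray(0,1) blocked at (0,5); ray(0,-1) blocked at (0,0); ray(1,-1) blocked at (1,3)]
  WR@(0,5): attacks (0,4) (1,5) (2,5) (3,5) [ray(0,-1) blocked at (0,4); ray(1,0) blocked at (3,5)]
  WB@(3,5): attacks (4,4) (5,3) (2,4) (1,3) [ray(-1,-1) blocked at (1,3)]
  WK@(5,2): attacks (5,3) (5,1) (4,2) (4,3) (4,1)
W attacks (3,4): yes

Answer: yes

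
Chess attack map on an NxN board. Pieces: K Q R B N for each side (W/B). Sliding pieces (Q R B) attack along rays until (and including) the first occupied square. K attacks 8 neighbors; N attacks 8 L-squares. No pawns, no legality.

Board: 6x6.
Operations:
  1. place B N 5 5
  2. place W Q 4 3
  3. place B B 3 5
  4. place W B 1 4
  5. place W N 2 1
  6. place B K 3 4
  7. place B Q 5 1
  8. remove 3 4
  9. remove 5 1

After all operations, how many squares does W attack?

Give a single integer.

Answer: 20

Derivation:
Op 1: place BN@(5,5)
Op 2: place WQ@(4,3)
Op 3: place BB@(3,5)
Op 4: place WB@(1,4)
Op 5: place WN@(2,1)
Op 6: place BK@(3,4)
Op 7: place BQ@(5,1)
Op 8: remove (3,4)
Op 9: remove (5,1)
Per-piece attacks for W:
  WB@(1,4): attacks (2,5) (2,3) (3,2) (4,1) (5,0) (0,5) (0,3)
  WN@(2,1): attacks (3,3) (4,2) (1,3) (0,2) (4,0) (0,0)
  WQ@(4,3): attacks (4,4) (4,5) (4,2) (4,1) (4,0) (5,3) (3,3) (2,3) (1,3) (0,3) (5,4) (5,2) (3,4) (2,5) (3,2) (2,1) [ray(-1,-1) blocked at (2,1)]
Union (20 distinct): (0,0) (0,2) (0,3) (0,5) (1,3) (2,1) (2,3) (2,5) (3,2) (3,3) (3,4) (4,0) (4,1) (4,2) (4,4) (4,5) (5,0) (5,2) (5,3) (5,4)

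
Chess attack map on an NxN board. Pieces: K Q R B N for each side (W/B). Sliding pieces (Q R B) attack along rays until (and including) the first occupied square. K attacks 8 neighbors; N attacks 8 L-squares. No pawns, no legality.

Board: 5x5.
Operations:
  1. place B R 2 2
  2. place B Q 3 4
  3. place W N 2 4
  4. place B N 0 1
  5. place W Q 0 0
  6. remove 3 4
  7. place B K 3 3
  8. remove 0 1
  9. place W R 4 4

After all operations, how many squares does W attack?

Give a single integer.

Answer: 17

Derivation:
Op 1: place BR@(2,2)
Op 2: place BQ@(3,4)
Op 3: place WN@(2,4)
Op 4: place BN@(0,1)
Op 5: place WQ@(0,0)
Op 6: remove (3,4)
Op 7: place BK@(3,3)
Op 8: remove (0,1)
Op 9: place WR@(4,4)
Per-piece attacks for W:
  WQ@(0,0): attacks (0,1) (0,2) (0,3) (0,4) (1,0) (2,0) (3,0) (4,0) (1,1) (2,2) [ray(1,1) blocked at (2,2)]
  WN@(2,4): attacks (3,2) (4,3) (1,2) (0,3)
  WR@(4,4): attacks (4,3) (4,2) (4,1) (4,0) (3,4) (2,4) [ray(-1,0) blocked at (2,4)]
Union (17 distinct): (0,1) (0,2) (0,3) (0,4) (1,0) (1,1) (1,2) (2,0) (2,2) (2,4) (3,0) (3,2) (3,4) (4,0) (4,1) (4,2) (4,3)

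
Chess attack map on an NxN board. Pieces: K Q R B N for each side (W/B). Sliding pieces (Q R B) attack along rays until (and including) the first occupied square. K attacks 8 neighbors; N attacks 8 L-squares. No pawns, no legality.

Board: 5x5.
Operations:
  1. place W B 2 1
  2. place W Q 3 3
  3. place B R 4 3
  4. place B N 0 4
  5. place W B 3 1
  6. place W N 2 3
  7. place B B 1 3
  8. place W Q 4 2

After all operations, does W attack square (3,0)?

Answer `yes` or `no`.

Op 1: place WB@(2,1)
Op 2: place WQ@(3,3)
Op 3: place BR@(4,3)
Op 4: place BN@(0,4)
Op 5: place WB@(3,1)
Op 6: place WN@(2,3)
Op 7: place BB@(1,3)
Op 8: place WQ@(4,2)
Per-piece attacks for W:
  WB@(2,1): attacks (3,2) (4,3) (3,0) (1,2) (0,3) (1,0) [ray(1,1) blocked at (4,3)]
  WN@(2,3): attacks (4,4) (0,4) (3,1) (4,2) (1,1) (0,2)
  WB@(3,1): attacks (4,2) (4,0) (2,2) (1,3) (2,0) [ray(1,1) blocked at (4,2); ray(-1,1) blocked at (1,3)]
  WQ@(3,3): attacks (3,4) (3,2) (3,1) (4,3) (2,3) (4,4) (4,2) (2,4) (2,2) (1,1) (0,0) [ray(0,-1) blocked at (3,1); ray(1,0) blocked at (4,3); ray(-1,0) blocked at (2,3); ray(1,-1) blocked at (4,2)]
  WQ@(4,2): attacks (4,3) (4,1) (4,0) (3,2) (2,2) (1,2) (0,2) (3,3) (3,1) [ray(0,1) blocked at (4,3); ray(-1,1) blocked at (3,3); ray(-1,-1) blocked at (3,1)]
W attacks (3,0): yes

Answer: yes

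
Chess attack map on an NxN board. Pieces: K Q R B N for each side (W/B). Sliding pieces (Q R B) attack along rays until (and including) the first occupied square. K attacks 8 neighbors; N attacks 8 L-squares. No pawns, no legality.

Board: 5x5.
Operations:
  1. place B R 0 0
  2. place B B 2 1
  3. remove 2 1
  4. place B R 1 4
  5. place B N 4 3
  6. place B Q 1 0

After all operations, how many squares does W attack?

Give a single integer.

Op 1: place BR@(0,0)
Op 2: place BB@(2,1)
Op 3: remove (2,1)
Op 4: place BR@(1,4)
Op 5: place BN@(4,3)
Op 6: place BQ@(1,0)
Per-piece attacks for W:
Union (0 distinct): (none)

Answer: 0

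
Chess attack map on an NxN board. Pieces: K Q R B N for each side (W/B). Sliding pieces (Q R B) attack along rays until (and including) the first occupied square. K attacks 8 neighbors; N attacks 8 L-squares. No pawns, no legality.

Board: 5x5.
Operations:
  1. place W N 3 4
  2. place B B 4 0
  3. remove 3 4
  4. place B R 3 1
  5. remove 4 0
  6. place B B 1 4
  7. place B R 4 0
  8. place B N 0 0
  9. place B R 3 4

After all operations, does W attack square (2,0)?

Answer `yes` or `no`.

Answer: no

Derivation:
Op 1: place WN@(3,4)
Op 2: place BB@(4,0)
Op 3: remove (3,4)
Op 4: place BR@(3,1)
Op 5: remove (4,0)
Op 6: place BB@(1,4)
Op 7: place BR@(4,0)
Op 8: place BN@(0,0)
Op 9: place BR@(3,4)
Per-piece attacks for W:
W attacks (2,0): no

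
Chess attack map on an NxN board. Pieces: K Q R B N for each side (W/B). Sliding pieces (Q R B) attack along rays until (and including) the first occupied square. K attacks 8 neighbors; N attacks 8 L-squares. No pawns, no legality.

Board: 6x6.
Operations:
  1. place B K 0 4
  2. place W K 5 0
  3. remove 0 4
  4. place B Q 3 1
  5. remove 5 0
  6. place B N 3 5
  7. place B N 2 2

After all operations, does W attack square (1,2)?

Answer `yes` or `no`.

Op 1: place BK@(0,4)
Op 2: place WK@(5,0)
Op 3: remove (0,4)
Op 4: place BQ@(3,1)
Op 5: remove (5,0)
Op 6: place BN@(3,5)
Op 7: place BN@(2,2)
Per-piece attacks for W:
W attacks (1,2): no

Answer: no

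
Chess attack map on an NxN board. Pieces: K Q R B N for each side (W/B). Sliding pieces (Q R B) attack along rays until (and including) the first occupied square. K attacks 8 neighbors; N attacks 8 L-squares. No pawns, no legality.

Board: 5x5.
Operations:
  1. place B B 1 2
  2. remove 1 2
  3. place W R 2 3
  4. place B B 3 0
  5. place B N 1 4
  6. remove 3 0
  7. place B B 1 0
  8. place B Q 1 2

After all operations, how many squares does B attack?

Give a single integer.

Op 1: place BB@(1,2)
Op 2: remove (1,2)
Op 3: place WR@(2,3)
Op 4: place BB@(3,0)
Op 5: place BN@(1,4)
Op 6: remove (3,0)
Op 7: place BB@(1,0)
Op 8: place BQ@(1,2)
Per-piece attacks for B:
  BB@(1,0): attacks (2,1) (3,2) (4,3) (0,1)
  BQ@(1,2): attacks (1,3) (1,4) (1,1) (1,0) (2,2) (3,2) (4,2) (0,2) (2,3) (2,1) (3,0) (0,3) (0,1) [ray(0,1) blocked at (1,4); ray(0,-1) blocked at (1,0); ray(1,1) blocked at (2,3)]
  BN@(1,4): attacks (2,2) (3,3) (0,2)
Union (15 distinct): (0,1) (0,2) (0,3) (1,0) (1,1) (1,3) (1,4) (2,1) (2,2) (2,3) (3,0) (3,2) (3,3) (4,2) (4,3)

Answer: 15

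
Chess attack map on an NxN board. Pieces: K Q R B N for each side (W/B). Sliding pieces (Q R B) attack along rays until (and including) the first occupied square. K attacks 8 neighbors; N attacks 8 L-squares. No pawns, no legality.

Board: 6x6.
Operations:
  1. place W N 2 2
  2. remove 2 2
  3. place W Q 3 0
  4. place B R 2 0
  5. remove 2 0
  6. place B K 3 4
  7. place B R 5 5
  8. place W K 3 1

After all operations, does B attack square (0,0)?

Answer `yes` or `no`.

Answer: no

Derivation:
Op 1: place WN@(2,2)
Op 2: remove (2,2)
Op 3: place WQ@(3,0)
Op 4: place BR@(2,0)
Op 5: remove (2,0)
Op 6: place BK@(3,4)
Op 7: place BR@(5,5)
Op 8: place WK@(3,1)
Per-piece attacks for B:
  BK@(3,4): attacks (3,5) (3,3) (4,4) (2,4) (4,5) (4,3) (2,5) (2,3)
  BR@(5,5): attacks (5,4) (5,3) (5,2) (5,1) (5,0) (4,5) (3,5) (2,5) (1,5) (0,5)
B attacks (0,0): no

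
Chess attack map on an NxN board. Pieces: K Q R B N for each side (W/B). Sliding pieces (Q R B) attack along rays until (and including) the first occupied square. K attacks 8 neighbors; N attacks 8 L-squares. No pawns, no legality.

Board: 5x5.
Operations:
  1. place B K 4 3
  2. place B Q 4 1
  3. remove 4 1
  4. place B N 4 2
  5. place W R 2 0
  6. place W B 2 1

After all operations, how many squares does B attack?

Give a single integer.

Answer: 8

Derivation:
Op 1: place BK@(4,3)
Op 2: place BQ@(4,1)
Op 3: remove (4,1)
Op 4: place BN@(4,2)
Op 5: place WR@(2,0)
Op 6: place WB@(2,1)
Per-piece attacks for B:
  BN@(4,2): attacks (3,4) (2,3) (3,0) (2,1)
  BK@(4,3): attacks (4,4) (4,2) (3,3) (3,4) (3,2)
Union (8 distinct): (2,1) (2,3) (3,0) (3,2) (3,3) (3,4) (4,2) (4,4)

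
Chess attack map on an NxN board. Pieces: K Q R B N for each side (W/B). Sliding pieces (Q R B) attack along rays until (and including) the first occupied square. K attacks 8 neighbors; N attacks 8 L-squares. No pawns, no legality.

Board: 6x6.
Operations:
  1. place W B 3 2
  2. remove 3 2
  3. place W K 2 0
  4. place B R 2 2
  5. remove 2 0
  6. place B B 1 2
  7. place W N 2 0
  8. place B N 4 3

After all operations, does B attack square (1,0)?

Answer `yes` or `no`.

Op 1: place WB@(3,2)
Op 2: remove (3,2)
Op 3: place WK@(2,0)
Op 4: place BR@(2,2)
Op 5: remove (2,0)
Op 6: place BB@(1,2)
Op 7: place WN@(2,0)
Op 8: place BN@(4,3)
Per-piece attacks for B:
  BB@(1,2): attacks (2,3) (3,4) (4,5) (2,1) (3,0) (0,3) (0,1)
  BR@(2,2): attacks (2,3) (2,4) (2,5) (2,1) (2,0) (3,2) (4,2) (5,2) (1,2) [ray(0,-1) blocked at (2,0); ray(-1,0) blocked at (1,2)]
  BN@(4,3): attacks (5,5) (3,5) (2,4) (5,1) (3,1) (2,2)
B attacks (1,0): no

Answer: no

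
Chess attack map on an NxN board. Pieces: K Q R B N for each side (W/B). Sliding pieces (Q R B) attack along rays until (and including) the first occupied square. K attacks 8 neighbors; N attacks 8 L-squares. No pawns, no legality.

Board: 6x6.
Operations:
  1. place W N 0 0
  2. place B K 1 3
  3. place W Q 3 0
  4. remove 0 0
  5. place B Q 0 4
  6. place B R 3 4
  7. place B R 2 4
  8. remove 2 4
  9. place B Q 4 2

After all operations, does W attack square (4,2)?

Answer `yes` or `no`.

Op 1: place WN@(0,0)
Op 2: place BK@(1,3)
Op 3: place WQ@(3,0)
Op 4: remove (0,0)
Op 5: place BQ@(0,4)
Op 6: place BR@(3,4)
Op 7: place BR@(2,4)
Op 8: remove (2,4)
Op 9: place BQ@(4,2)
Per-piece attacks for W:
  WQ@(3,0): attacks (3,1) (3,2) (3,3) (3,4) (4,0) (5,0) (2,0) (1,0) (0,0) (4,1) (5,2) (2,1) (1,2) (0,3) [ray(0,1) blocked at (3,4)]
W attacks (4,2): no

Answer: no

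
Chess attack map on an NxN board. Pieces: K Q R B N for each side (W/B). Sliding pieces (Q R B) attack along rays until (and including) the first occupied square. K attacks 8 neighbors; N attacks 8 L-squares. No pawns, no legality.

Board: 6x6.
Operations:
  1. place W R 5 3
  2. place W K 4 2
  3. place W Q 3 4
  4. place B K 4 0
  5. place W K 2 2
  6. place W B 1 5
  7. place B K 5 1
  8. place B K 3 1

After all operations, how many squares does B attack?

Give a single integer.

Op 1: place WR@(5,3)
Op 2: place WK@(4,2)
Op 3: place WQ@(3,4)
Op 4: place BK@(4,0)
Op 5: place WK@(2,2)
Op 6: place WB@(1,5)
Op 7: place BK@(5,1)
Op 8: place BK@(3,1)
Per-piece attacks for B:
  BK@(3,1): attacks (3,2) (3,0) (4,1) (2,1) (4,2) (4,0) (2,2) (2,0)
  BK@(4,0): attacks (4,1) (5,0) (3,0) (5,1) (3,1)
  BK@(5,1): attacks (5,2) (5,0) (4,1) (4,2) (4,0)
Union (12 distinct): (2,0) (2,1) (2,2) (3,0) (3,1) (3,2) (4,0) (4,1) (4,2) (5,0) (5,1) (5,2)

Answer: 12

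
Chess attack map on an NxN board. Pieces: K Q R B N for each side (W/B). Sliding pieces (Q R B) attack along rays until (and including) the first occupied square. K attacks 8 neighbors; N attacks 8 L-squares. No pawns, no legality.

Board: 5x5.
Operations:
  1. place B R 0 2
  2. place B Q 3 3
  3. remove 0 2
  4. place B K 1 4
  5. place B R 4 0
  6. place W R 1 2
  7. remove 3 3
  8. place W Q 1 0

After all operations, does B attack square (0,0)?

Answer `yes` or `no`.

Op 1: place BR@(0,2)
Op 2: place BQ@(3,3)
Op 3: remove (0,2)
Op 4: place BK@(1,4)
Op 5: place BR@(4,0)
Op 6: place WR@(1,2)
Op 7: remove (3,3)
Op 8: place WQ@(1,0)
Per-piece attacks for B:
  BK@(1,4): attacks (1,3) (2,4) (0,4) (2,3) (0,3)
  BR@(4,0): attacks (4,1) (4,2) (4,3) (4,4) (3,0) (2,0) (1,0) [ray(-1,0) blocked at (1,0)]
B attacks (0,0): no

Answer: no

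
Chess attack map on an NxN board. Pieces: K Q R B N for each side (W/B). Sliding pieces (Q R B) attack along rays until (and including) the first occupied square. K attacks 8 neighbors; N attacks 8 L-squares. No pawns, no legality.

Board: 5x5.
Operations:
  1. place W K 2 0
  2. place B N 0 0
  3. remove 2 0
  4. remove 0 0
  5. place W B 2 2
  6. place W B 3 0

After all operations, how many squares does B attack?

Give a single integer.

Op 1: place WK@(2,0)
Op 2: place BN@(0,0)
Op 3: remove (2,0)
Op 4: remove (0,0)
Op 5: place WB@(2,2)
Op 6: place WB@(3,0)
Per-piece attacks for B:
Union (0 distinct): (none)

Answer: 0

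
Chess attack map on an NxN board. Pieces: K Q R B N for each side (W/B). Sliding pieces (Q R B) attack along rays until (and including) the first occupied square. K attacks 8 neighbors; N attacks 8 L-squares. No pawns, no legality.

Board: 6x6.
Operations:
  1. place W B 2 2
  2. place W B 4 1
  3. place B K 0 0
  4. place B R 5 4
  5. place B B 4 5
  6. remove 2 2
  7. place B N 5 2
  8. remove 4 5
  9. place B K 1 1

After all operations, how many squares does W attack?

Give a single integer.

Op 1: place WB@(2,2)
Op 2: place WB@(4,1)
Op 3: place BK@(0,0)
Op 4: place BR@(5,4)
Op 5: place BB@(4,5)
Op 6: remove (2,2)
Op 7: place BN@(5,2)
Op 8: remove (4,5)
Op 9: place BK@(1,1)
Per-piece attacks for W:
  WB@(4,1): attacks (5,2) (5,0) (3,2) (2,3) (1,4) (0,5) (3,0) [ray(1,1) blocked at (5,2)]
Union (7 distinct): (0,5) (1,4) (2,3) (3,0) (3,2) (5,0) (5,2)

Answer: 7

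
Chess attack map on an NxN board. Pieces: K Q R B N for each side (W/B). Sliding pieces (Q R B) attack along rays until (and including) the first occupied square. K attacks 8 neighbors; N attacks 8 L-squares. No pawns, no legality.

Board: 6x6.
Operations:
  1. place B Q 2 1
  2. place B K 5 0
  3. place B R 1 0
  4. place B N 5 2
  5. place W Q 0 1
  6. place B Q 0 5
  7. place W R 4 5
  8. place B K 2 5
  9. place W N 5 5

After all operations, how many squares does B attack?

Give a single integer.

Answer: 29

Derivation:
Op 1: place BQ@(2,1)
Op 2: place BK@(5,0)
Op 3: place BR@(1,0)
Op 4: place BN@(5,2)
Op 5: place WQ@(0,1)
Op 6: place BQ@(0,5)
Op 7: place WR@(4,5)
Op 8: place BK@(2,5)
Op 9: place WN@(5,5)
Per-piece attacks for B:
  BQ@(0,5): attacks (0,4) (0,3) (0,2) (0,1) (1,5) (2,5) (1,4) (2,3) (3,2) (4,1) (5,0) [ray(0,-1) blocked at (0,1); ray(1,0) blocked at (2,5); ray(1,-1) blocked at (5,0)]
  BR@(1,0): attacks (1,1) (1,2) (1,3) (1,4) (1,5) (2,0) (3,0) (4,0) (5,0) (0,0) [ray(1,0) blocked at (5,0)]
  BQ@(2,1): attacks (2,2) (2,3) (2,4) (2,5) (2,0) (3,1) (4,1) (5,1) (1,1) (0,1) (3,2) (4,3) (5,4) (3,0) (1,2) (0,3) (1,0) [ray(0,1) blocked at (2,5); ray(-1,0) blocked at (0,1); ray(-1,-1) blocked at (1,0)]
  BK@(2,5): attacks (2,4) (3,5) (1,5) (3,4) (1,4)
  BK@(5,0): attacks (5,1) (4,0) (4,1)
  BN@(5,2): attacks (4,4) (3,3) (4,0) (3,1)
Union (29 distinct): (0,0) (0,1) (0,2) (0,3) (0,4) (1,0) (1,1) (1,2) (1,3) (1,4) (1,5) (2,0) (2,2) (2,3) (2,4) (2,5) (3,0) (3,1) (3,2) (3,3) (3,4) (3,5) (4,0) (4,1) (4,3) (4,4) (5,0) (5,1) (5,4)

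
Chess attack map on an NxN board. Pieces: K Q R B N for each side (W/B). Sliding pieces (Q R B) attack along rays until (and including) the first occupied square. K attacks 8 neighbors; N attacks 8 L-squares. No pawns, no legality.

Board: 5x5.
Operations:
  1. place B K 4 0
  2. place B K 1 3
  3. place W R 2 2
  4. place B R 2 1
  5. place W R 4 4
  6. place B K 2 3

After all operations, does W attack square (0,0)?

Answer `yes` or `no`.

Answer: no

Derivation:
Op 1: place BK@(4,0)
Op 2: place BK@(1,3)
Op 3: place WR@(2,2)
Op 4: place BR@(2,1)
Op 5: place WR@(4,4)
Op 6: place BK@(2,3)
Per-piece attacks for W:
  WR@(2,2): attacks (2,3) (2,1) (3,2) (4,2) (1,2) (0,2) [ray(0,1) blocked at (2,3); ray(0,-1) blocked at (2,1)]
  WR@(4,4): attacks (4,3) (4,2) (4,1) (4,0) (3,4) (2,4) (1,4) (0,4) [ray(0,-1) blocked at (4,0)]
W attacks (0,0): no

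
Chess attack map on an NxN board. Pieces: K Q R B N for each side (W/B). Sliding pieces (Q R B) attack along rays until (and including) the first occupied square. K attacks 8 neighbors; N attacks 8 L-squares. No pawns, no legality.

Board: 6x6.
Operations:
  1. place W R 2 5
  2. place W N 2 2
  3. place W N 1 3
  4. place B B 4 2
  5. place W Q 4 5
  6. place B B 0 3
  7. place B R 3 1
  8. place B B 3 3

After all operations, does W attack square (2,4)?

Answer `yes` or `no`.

Op 1: place WR@(2,5)
Op 2: place WN@(2,2)
Op 3: place WN@(1,3)
Op 4: place BB@(4,2)
Op 5: place WQ@(4,5)
Op 6: place BB@(0,3)
Op 7: place BR@(3,1)
Op 8: place BB@(3,3)
Per-piece attacks for W:
  WN@(1,3): attacks (2,5) (3,4) (0,5) (2,1) (3,2) (0,1)
  WN@(2,2): attacks (3,4) (4,3) (1,4) (0,3) (3,0) (4,1) (1,0) (0,1)
  WR@(2,5): attacks (2,4) (2,3) (2,2) (3,5) (4,5) (1,5) (0,5) [ray(0,-1) blocked at (2,2); ray(1,0) blocked at (4,5)]
  WQ@(4,5): attacks (4,4) (4,3) (4,2) (5,5) (3,5) (2,5) (5,4) (3,4) (2,3) (1,2) (0,1) [ray(0,-1) blocked at (4,2); ray(-1,0) blocked at (2,5)]
W attacks (2,4): yes

Answer: yes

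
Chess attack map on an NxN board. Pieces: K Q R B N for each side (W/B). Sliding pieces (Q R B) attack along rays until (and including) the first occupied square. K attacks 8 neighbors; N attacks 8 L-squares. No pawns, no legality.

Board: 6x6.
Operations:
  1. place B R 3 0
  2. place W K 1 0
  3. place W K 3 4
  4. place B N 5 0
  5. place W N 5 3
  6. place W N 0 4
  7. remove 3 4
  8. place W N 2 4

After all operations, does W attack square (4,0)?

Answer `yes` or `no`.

Answer: no

Derivation:
Op 1: place BR@(3,0)
Op 2: place WK@(1,0)
Op 3: place WK@(3,4)
Op 4: place BN@(5,0)
Op 5: place WN@(5,3)
Op 6: place WN@(0,4)
Op 7: remove (3,4)
Op 8: place WN@(2,4)
Per-piece attacks for W:
  WN@(0,4): attacks (2,5) (1,2) (2,3)
  WK@(1,0): attacks (1,1) (2,0) (0,0) (2,1) (0,1)
  WN@(2,4): attacks (4,5) (0,5) (3,2) (4,3) (1,2) (0,3)
  WN@(5,3): attacks (4,5) (3,4) (4,1) (3,2)
W attacks (4,0): no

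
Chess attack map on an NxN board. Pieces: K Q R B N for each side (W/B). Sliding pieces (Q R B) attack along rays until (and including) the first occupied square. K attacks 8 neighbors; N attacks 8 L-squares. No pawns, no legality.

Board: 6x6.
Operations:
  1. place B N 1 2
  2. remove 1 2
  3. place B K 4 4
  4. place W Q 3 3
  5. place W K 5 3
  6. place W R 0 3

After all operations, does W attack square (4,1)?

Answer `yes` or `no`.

Answer: no

Derivation:
Op 1: place BN@(1,2)
Op 2: remove (1,2)
Op 3: place BK@(4,4)
Op 4: place WQ@(3,3)
Op 5: place WK@(5,3)
Op 6: place WR@(0,3)
Per-piece attacks for W:
  WR@(0,3): attacks (0,4) (0,5) (0,2) (0,1) (0,0) (1,3) (2,3) (3,3) [ray(1,0) blocked at (3,3)]
  WQ@(3,3): attacks (3,4) (3,5) (3,2) (3,1) (3,0) (4,3) (5,3) (2,3) (1,3) (0,3) (4,4) (4,2) (5,1) (2,4) (1,5) (2,2) (1,1) (0,0) [ray(1,0) blocked at (5,3); ray(-1,0) blocked at (0,3); ray(1,1) blocked at (4,4)]
  WK@(5,3): attacks (5,4) (5,2) (4,3) (4,4) (4,2)
W attacks (4,1): no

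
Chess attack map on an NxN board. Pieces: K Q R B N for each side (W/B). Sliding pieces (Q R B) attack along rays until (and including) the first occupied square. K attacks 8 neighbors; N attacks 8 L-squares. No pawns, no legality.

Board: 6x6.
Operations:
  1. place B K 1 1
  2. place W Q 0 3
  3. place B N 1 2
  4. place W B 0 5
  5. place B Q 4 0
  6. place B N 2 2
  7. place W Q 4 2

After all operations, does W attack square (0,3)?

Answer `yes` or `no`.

Op 1: place BK@(1,1)
Op 2: place WQ@(0,3)
Op 3: place BN@(1,2)
Op 4: place WB@(0,5)
Op 5: place BQ@(4,0)
Op 6: place BN@(2,2)
Op 7: place WQ@(4,2)
Per-piece attacks for W:
  WQ@(0,3): attacks (0,4) (0,5) (0,2) (0,1) (0,0) (1,3) (2,3) (3,3) (4,3) (5,3) (1,4) (2,5) (1,2) [ray(0,1) blocked at (0,5); ray(1,-1) blocked at (1,2)]
  WB@(0,5): attacks (1,4) (2,3) (3,2) (4,1) (5,0)
  WQ@(4,2): attacks (4,3) (4,4) (4,5) (4,1) (4,0) (5,2) (3,2) (2,2) (5,3) (5,1) (3,3) (2,4) (1,5) (3,1) (2,0) [ray(0,-1) blocked at (4,0); ray(-1,0) blocked at (2,2)]
W attacks (0,3): no

Answer: no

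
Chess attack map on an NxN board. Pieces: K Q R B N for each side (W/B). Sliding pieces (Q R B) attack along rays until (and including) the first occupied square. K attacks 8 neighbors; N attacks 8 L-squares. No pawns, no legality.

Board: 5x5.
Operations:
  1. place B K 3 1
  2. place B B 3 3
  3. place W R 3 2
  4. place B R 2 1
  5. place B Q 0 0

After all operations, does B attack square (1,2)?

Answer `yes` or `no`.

Answer: no

Derivation:
Op 1: place BK@(3,1)
Op 2: place BB@(3,3)
Op 3: place WR@(3,2)
Op 4: place BR@(2,1)
Op 5: place BQ@(0,0)
Per-piece attacks for B:
  BQ@(0,0): attacks (0,1) (0,2) (0,3) (0,4) (1,0) (2,0) (3,0) (4,0) (1,1) (2,2) (3,3) [ray(1,1) blocked at (3,3)]
  BR@(2,1): attacks (2,2) (2,3) (2,4) (2,0) (3,1) (1,1) (0,1) [ray(1,0) blocked at (3,1)]
  BK@(3,1): attacks (3,2) (3,0) (4,1) (2,1) (4,2) (4,0) (2,2) (2,0)
  BB@(3,3): attacks (4,4) (4,2) (2,4) (2,2) (1,1) (0,0) [ray(-1,-1) blocked at (0,0)]
B attacks (1,2): no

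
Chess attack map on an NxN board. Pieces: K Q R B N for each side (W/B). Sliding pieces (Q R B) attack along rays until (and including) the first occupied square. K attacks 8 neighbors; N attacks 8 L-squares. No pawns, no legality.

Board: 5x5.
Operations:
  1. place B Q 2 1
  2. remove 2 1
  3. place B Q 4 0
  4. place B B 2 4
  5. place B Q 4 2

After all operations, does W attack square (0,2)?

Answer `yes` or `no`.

Answer: no

Derivation:
Op 1: place BQ@(2,1)
Op 2: remove (2,1)
Op 3: place BQ@(4,0)
Op 4: place BB@(2,4)
Op 5: place BQ@(4,2)
Per-piece attacks for W:
W attacks (0,2): no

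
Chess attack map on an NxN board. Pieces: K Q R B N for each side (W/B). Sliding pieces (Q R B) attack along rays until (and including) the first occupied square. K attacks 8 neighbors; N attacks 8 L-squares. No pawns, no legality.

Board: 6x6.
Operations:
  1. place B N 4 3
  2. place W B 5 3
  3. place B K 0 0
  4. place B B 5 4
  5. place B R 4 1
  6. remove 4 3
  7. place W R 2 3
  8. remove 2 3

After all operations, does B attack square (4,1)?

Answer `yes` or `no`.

Op 1: place BN@(4,3)
Op 2: place WB@(5,3)
Op 3: place BK@(0,0)
Op 4: place BB@(5,4)
Op 5: place BR@(4,1)
Op 6: remove (4,3)
Op 7: place WR@(2,3)
Op 8: remove (2,3)
Per-piece attacks for B:
  BK@(0,0): attacks (0,1) (1,0) (1,1)
  BR@(4,1): attacks (4,2) (4,3) (4,4) (4,5) (4,0) (5,1) (3,1) (2,1) (1,1) (0,1)
  BB@(5,4): attacks (4,5) (4,3) (3,2) (2,1) (1,0)
B attacks (4,1): no

Answer: no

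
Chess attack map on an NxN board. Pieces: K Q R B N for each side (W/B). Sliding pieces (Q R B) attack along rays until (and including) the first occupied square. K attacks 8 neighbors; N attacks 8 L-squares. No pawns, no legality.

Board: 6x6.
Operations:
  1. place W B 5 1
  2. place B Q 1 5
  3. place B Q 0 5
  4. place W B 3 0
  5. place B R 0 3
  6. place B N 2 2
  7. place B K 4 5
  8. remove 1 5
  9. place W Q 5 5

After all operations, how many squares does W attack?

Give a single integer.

Answer: 16

Derivation:
Op 1: place WB@(5,1)
Op 2: place BQ@(1,5)
Op 3: place BQ@(0,5)
Op 4: place WB@(3,0)
Op 5: place BR@(0,3)
Op 6: place BN@(2,2)
Op 7: place BK@(4,5)
Op 8: remove (1,5)
Op 9: place WQ@(5,5)
Per-piece attacks for W:
  WB@(3,0): attacks (4,1) (5,2) (2,1) (1,2) (0,3) [ray(-1,1) blocked at (0,3)]
  WB@(5,1): attacks (4,2) (3,3) (2,4) (1,5) (4,0)
  WQ@(5,5): attacks (5,4) (5,3) (5,2) (5,1) (4,5) (4,4) (3,3) (2,2) [ray(0,-1) blocked at (5,1); ray(-1,0) blocked at (4,5); ray(-1,-1) blocked at (2,2)]
Union (16 distinct): (0,3) (1,2) (1,5) (2,1) (2,2) (2,4) (3,3) (4,0) (4,1) (4,2) (4,4) (4,5) (5,1) (5,2) (5,3) (5,4)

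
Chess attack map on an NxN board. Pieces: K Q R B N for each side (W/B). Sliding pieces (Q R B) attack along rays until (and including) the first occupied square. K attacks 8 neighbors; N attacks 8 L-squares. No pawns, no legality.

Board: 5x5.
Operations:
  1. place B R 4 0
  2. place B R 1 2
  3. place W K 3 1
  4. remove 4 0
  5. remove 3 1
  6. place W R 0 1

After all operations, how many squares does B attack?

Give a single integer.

Op 1: place BR@(4,0)
Op 2: place BR@(1,2)
Op 3: place WK@(3,1)
Op 4: remove (4,0)
Op 5: remove (3,1)
Op 6: place WR@(0,1)
Per-piece attacks for B:
  BR@(1,2): attacks (1,3) (1,4) (1,1) (1,0) (2,2) (3,2) (4,2) (0,2)
Union (8 distinct): (0,2) (1,0) (1,1) (1,3) (1,4) (2,2) (3,2) (4,2)

Answer: 8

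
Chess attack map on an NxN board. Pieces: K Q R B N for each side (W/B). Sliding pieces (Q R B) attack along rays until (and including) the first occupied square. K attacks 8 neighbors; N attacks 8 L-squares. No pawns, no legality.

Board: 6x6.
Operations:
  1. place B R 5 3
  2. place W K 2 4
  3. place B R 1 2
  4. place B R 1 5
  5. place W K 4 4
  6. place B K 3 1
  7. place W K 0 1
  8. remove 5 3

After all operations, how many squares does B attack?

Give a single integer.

Answer: 21

Derivation:
Op 1: place BR@(5,3)
Op 2: place WK@(2,4)
Op 3: place BR@(1,2)
Op 4: place BR@(1,5)
Op 5: place WK@(4,4)
Op 6: place BK@(3,1)
Op 7: place WK@(0,1)
Op 8: remove (5,3)
Per-piece attacks for B:
  BR@(1,2): attacks (1,3) (1,4) (1,5) (1,1) (1,0) (2,2) (3,2) (4,2) (5,2) (0,2) [ray(0,1) blocked at (1,5)]
  BR@(1,5): attacks (1,4) (1,3) (1,2) (2,5) (3,5) (4,5) (5,5) (0,5) [ray(0,-1) blocked at (1,2)]
  BK@(3,1): attacks (3,2) (3,0) (4,1) (2,1) (4,2) (4,0) (2,2) (2,0)
Union (21 distinct): (0,2) (0,5) (1,0) (1,1) (1,2) (1,3) (1,4) (1,5) (2,0) (2,1) (2,2) (2,5) (3,0) (3,2) (3,5) (4,0) (4,1) (4,2) (4,5) (5,2) (5,5)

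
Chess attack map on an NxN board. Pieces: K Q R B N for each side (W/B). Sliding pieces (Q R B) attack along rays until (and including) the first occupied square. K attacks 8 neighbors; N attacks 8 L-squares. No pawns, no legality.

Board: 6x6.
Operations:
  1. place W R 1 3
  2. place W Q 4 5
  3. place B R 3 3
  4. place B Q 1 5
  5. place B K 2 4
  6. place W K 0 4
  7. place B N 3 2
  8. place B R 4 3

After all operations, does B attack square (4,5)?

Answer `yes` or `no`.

Op 1: place WR@(1,3)
Op 2: place WQ@(4,5)
Op 3: place BR@(3,3)
Op 4: place BQ@(1,5)
Op 5: place BK@(2,4)
Op 6: place WK@(0,4)
Op 7: place BN@(3,2)
Op 8: place BR@(4,3)
Per-piece attacks for B:
  BQ@(1,5): attacks (1,4) (1,3) (2,5) (3,5) (4,5) (0,5) (2,4) (0,4) [ray(0,-1) blocked at (1,3); ray(1,0) blocked at (4,5); ray(1,-1) blocked at (2,4); ray(-1,-1) blocked at (0,4)]
  BK@(2,4): attacks (2,5) (2,3) (3,4) (1,4) (3,5) (3,3) (1,5) (1,3)
  BN@(3,2): attacks (4,4) (5,3) (2,4) (1,3) (4,0) (5,1) (2,0) (1,1)
  BR@(3,3): attacks (3,4) (3,5) (3,2) (4,3) (2,3) (1,3) [ray(0,-1) blocked at (3,2); ray(1,0) blocked at (4,3); ray(-1,0) blocked at (1,3)]
  BR@(4,3): attacks (4,4) (4,5) (4,2) (4,1) (4,0) (5,3) (3,3) [ray(0,1) blocked at (4,5); ray(-1,0) blocked at (3,3)]
B attacks (4,5): yes

Answer: yes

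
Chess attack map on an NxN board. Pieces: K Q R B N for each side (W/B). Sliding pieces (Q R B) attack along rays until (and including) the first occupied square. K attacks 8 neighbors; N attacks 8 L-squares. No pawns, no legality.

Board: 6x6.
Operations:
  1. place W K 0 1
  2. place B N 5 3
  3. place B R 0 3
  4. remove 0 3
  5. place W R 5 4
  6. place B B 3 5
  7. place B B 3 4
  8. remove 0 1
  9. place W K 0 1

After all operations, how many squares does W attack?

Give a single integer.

Op 1: place WK@(0,1)
Op 2: place BN@(5,3)
Op 3: place BR@(0,3)
Op 4: remove (0,3)
Op 5: place WR@(5,4)
Op 6: place BB@(3,5)
Op 7: place BB@(3,4)
Op 8: remove (0,1)
Op 9: place WK@(0,1)
Per-piece attacks for W:
  WK@(0,1): attacks (0,2) (0,0) (1,1) (1,2) (1,0)
  WR@(5,4): attacks (5,5) (5,3) (4,4) (3,4) [ray(0,-1) blocked at (5,3); ray(-1,0) blocked at (3,4)]
Union (9 distinct): (0,0) (0,2) (1,0) (1,1) (1,2) (3,4) (4,4) (5,3) (5,5)

Answer: 9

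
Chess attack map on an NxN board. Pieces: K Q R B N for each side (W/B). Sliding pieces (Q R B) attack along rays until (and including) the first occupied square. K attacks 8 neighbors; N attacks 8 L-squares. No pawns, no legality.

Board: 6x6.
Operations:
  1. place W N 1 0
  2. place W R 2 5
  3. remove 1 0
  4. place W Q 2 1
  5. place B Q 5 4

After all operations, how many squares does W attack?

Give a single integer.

Op 1: place WN@(1,0)
Op 2: place WR@(2,5)
Op 3: remove (1,0)
Op 4: place WQ@(2,1)
Op 5: place BQ@(5,4)
Per-piece attacks for W:
  WQ@(2,1): attacks (2,2) (2,3) (2,4) (2,5) (2,0) (3,1) (4,1) (5,1) (1,1) (0,1) (3,2) (4,3) (5,4) (3,0) (1,2) (0,3) (1,0) [ray(0,1) blocked at (2,5); ray(1,1) blocked at (5,4)]
  WR@(2,5): attacks (2,4) (2,3) (2,2) (2,1) (3,5) (4,5) (5,5) (1,5) (0,5) [ray(0,-1) blocked at (2,1)]
Union (23 distinct): (0,1) (0,3) (0,5) (1,0) (1,1) (1,2) (1,5) (2,0) (2,1) (2,2) (2,3) (2,4) (2,5) (3,0) (3,1) (3,2) (3,5) (4,1) (4,3) (4,5) (5,1) (5,4) (5,5)

Answer: 23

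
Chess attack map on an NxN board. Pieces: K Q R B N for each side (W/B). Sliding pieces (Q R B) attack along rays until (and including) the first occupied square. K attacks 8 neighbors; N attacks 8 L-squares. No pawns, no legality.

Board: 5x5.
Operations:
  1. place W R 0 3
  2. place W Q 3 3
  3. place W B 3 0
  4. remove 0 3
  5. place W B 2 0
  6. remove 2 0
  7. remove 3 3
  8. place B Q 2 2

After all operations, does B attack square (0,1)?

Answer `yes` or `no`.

Op 1: place WR@(0,3)
Op 2: place WQ@(3,3)
Op 3: place WB@(3,0)
Op 4: remove (0,3)
Op 5: place WB@(2,0)
Op 6: remove (2,0)
Op 7: remove (3,3)
Op 8: place BQ@(2,2)
Per-piece attacks for B:
  BQ@(2,2): attacks (2,3) (2,4) (2,1) (2,0) (3,2) (4,2) (1,2) (0,2) (3,3) (4,4) (3,1) (4,0) (1,3) (0,4) (1,1) (0,0)
B attacks (0,1): no

Answer: no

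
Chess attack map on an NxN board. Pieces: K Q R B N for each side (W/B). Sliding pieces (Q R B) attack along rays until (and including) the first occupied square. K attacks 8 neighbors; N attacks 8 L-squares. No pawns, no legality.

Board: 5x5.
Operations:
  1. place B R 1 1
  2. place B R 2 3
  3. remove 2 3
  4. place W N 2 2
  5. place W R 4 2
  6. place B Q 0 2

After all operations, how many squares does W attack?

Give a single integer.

Answer: 12

Derivation:
Op 1: place BR@(1,1)
Op 2: place BR@(2,3)
Op 3: remove (2,3)
Op 4: place WN@(2,2)
Op 5: place WR@(4,2)
Op 6: place BQ@(0,2)
Per-piece attacks for W:
  WN@(2,2): attacks (3,4) (4,3) (1,4) (0,3) (3,0) (4,1) (1,0) (0,1)
  WR@(4,2): attacks (4,3) (4,4) (4,1) (4,0) (3,2) (2,2) [ray(-1,0) blocked at (2,2)]
Union (12 distinct): (0,1) (0,3) (1,0) (1,4) (2,2) (3,0) (3,2) (3,4) (4,0) (4,1) (4,3) (4,4)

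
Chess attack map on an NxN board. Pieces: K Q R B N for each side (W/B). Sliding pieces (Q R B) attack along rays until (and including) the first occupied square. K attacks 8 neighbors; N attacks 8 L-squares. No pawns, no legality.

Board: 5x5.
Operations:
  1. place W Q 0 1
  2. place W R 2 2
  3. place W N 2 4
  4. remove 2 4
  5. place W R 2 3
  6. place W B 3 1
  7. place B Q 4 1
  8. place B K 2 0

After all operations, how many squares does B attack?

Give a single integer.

Op 1: place WQ@(0,1)
Op 2: place WR@(2,2)
Op 3: place WN@(2,4)
Op 4: remove (2,4)
Op 5: place WR@(2,3)
Op 6: place WB@(3,1)
Op 7: place BQ@(4,1)
Op 8: place BK@(2,0)
Per-piece attacks for B:
  BK@(2,0): attacks (2,1) (3,0) (1,0) (3,1) (1,1)
  BQ@(4,1): attacks (4,2) (4,3) (4,4) (4,0) (3,1) (3,2) (2,3) (3,0) [ray(-1,0) blocked at (3,1); ray(-1,1) blocked at (2,3)]
Union (11 distinct): (1,0) (1,1) (2,1) (2,3) (3,0) (3,1) (3,2) (4,0) (4,2) (4,3) (4,4)

Answer: 11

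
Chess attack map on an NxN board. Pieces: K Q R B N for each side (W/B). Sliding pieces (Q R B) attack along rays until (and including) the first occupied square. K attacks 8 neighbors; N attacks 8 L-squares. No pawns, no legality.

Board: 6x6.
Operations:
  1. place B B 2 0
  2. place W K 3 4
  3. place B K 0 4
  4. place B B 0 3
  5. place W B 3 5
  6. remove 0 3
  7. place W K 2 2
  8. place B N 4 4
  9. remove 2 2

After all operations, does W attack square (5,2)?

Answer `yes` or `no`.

Answer: no

Derivation:
Op 1: place BB@(2,0)
Op 2: place WK@(3,4)
Op 3: place BK@(0,4)
Op 4: place BB@(0,3)
Op 5: place WB@(3,5)
Op 6: remove (0,3)
Op 7: place WK@(2,2)
Op 8: place BN@(4,4)
Op 9: remove (2,2)
Per-piece attacks for W:
  WK@(3,4): attacks (3,5) (3,3) (4,4) (2,4) (4,5) (4,3) (2,5) (2,3)
  WB@(3,5): attacks (4,4) (2,4) (1,3) (0,2) [ray(1,-1) blocked at (4,4)]
W attacks (5,2): no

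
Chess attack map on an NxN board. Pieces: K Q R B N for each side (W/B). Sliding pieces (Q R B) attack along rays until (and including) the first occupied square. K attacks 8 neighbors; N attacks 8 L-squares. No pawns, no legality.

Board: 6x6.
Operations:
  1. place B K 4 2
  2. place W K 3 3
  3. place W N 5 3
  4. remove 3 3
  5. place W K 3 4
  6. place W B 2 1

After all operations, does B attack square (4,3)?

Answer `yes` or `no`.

Answer: yes

Derivation:
Op 1: place BK@(4,2)
Op 2: place WK@(3,3)
Op 3: place WN@(5,3)
Op 4: remove (3,3)
Op 5: place WK@(3,4)
Op 6: place WB@(2,1)
Per-piece attacks for B:
  BK@(4,2): attacks (4,3) (4,1) (5,2) (3,2) (5,3) (5,1) (3,3) (3,1)
B attacks (4,3): yes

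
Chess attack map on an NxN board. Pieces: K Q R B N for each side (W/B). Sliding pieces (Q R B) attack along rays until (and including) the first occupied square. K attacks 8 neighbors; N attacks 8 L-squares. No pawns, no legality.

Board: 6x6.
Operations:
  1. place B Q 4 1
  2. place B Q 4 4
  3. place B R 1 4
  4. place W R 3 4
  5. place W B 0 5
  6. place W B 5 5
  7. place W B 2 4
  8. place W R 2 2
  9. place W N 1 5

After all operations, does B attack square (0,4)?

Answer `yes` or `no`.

Op 1: place BQ@(4,1)
Op 2: place BQ@(4,4)
Op 3: place BR@(1,4)
Op 4: place WR@(3,4)
Op 5: place WB@(0,5)
Op 6: place WB@(5,5)
Op 7: place WB@(2,4)
Op 8: place WR@(2,2)
Op 9: place WN@(1,5)
Per-piece attacks for B:
  BR@(1,4): attacks (1,5) (1,3) (1,2) (1,1) (1,0) (2,4) (0,4) [ray(0,1) blocked at (1,5); ray(1,0) blocked at (2,4)]
  BQ@(4,1): attacks (4,2) (4,3) (4,4) (4,0) (5,1) (3,1) (2,1) (1,1) (0,1) (5,2) (5,0) (3,2) (2,3) (1,4) (3,0) [ray(0,1) blocked at (4,4); ray(-1,1) blocked at (1,4)]
  BQ@(4,4): attacks (4,5) (4,3) (4,2) (4,1) (5,4) (3,4) (5,5) (5,3) (3,5) (3,3) (2,2) [ray(0,-1) blocked at (4,1); ray(-1,0) blocked at (3,4); ray(1,1) blocked at (5,5); ray(-1,-1) blocked at (2,2)]
B attacks (0,4): yes

Answer: yes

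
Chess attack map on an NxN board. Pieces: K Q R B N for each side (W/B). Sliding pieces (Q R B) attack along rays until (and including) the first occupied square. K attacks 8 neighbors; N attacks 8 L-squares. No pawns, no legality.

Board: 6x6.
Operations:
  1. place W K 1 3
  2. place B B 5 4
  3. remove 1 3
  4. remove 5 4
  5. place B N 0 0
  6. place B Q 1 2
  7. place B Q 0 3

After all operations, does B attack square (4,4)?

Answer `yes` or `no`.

Answer: no

Derivation:
Op 1: place WK@(1,3)
Op 2: place BB@(5,4)
Op 3: remove (1,3)
Op 4: remove (5,4)
Op 5: place BN@(0,0)
Op 6: place BQ@(1,2)
Op 7: place BQ@(0,3)
Per-piece attacks for B:
  BN@(0,0): attacks (1,2) (2,1)
  BQ@(0,3): attacks (0,4) (0,5) (0,2) (0,1) (0,0) (1,3) (2,3) (3,3) (4,3) (5,3) (1,4) (2,5) (1,2) [ray(0,-1) blocked at (0,0); ray(1,-1) blocked at (1,2)]
  BQ@(1,2): attacks (1,3) (1,4) (1,5) (1,1) (1,0) (2,2) (3,2) (4,2) (5,2) (0,2) (2,3) (3,4) (4,5) (2,1) (3,0) (0,3) (0,1) [ray(-1,1) blocked at (0,3)]
B attacks (4,4): no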